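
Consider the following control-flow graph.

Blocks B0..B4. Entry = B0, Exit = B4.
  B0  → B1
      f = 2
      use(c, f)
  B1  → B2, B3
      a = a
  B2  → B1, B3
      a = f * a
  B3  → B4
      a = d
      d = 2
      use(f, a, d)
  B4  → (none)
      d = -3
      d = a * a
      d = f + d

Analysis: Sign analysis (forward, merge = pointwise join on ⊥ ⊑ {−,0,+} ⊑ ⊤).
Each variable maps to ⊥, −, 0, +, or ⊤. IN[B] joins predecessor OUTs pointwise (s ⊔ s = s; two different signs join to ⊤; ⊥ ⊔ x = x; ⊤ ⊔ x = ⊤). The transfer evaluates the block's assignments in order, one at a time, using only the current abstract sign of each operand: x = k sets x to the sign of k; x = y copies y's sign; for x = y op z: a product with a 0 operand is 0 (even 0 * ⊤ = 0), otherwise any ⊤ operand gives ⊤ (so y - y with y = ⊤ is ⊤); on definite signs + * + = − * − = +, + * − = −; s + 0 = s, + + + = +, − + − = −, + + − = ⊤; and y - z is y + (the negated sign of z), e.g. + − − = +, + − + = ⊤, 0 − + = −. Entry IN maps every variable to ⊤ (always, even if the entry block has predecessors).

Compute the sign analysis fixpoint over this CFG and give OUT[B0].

Answer: {a: ⊤, b: ⊤, c: ⊤, d: ⊤, e: ⊤, f: +}

Trace:
Converged values:
  B0:  IN=(all ⊤)  OUT={f:+; rest ⊤}
  B1:  IN={f:+; rest ⊤}  OUT={f:+; rest ⊤}
  B2:  IN={f:+; rest ⊤}  OUT={f:+; rest ⊤}
  B3:  IN={f:+; rest ⊤}  OUT={d:+, f:+; rest ⊤}
  B4:  IN={d:+, f:+; rest ⊤}  OUT={f:+; rest ⊤}

B0 is the boundary node: IN[B0] = {a: ⊤, b: ⊤, c: ⊤, d: ⊤, e: ⊤, f: ⊤}
Applying B0's transfer function to that IN value gives OUT[B0] (row B0 above).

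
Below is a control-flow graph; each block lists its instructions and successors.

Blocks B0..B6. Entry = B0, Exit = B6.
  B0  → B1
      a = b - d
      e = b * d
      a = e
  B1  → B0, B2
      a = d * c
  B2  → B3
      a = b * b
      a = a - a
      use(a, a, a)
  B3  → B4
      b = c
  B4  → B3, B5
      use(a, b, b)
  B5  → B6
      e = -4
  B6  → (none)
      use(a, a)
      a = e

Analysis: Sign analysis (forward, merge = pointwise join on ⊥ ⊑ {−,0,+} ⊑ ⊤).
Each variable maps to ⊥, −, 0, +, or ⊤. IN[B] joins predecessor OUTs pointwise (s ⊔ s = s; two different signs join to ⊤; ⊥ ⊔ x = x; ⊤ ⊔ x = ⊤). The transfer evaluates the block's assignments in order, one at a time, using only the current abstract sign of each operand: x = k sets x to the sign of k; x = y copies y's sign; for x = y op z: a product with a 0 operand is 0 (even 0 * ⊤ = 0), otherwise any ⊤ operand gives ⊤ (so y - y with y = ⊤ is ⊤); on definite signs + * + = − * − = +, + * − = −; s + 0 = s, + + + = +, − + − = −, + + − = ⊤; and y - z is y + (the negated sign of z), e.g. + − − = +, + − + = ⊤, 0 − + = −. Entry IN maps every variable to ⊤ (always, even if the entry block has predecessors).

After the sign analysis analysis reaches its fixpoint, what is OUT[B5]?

Answer: {a: ⊤, b: ⊤, c: ⊤, d: ⊤, e: -, f: ⊤}

Derivation:
Fixpoint table:
  B0:   IN=(all ⊤)   OUT=(all ⊤)
  B1:   IN=(all ⊤)   OUT=(all ⊤)
  B2:   IN=(all ⊤)   OUT=(all ⊤)
  B3:   IN=(all ⊤)   OUT=(all ⊤)
  B4:   IN=(all ⊤)   OUT=(all ⊤)
  B5:   IN=(all ⊤)   OUT={e:-; rest ⊤}
  B6:   IN={e:-; rest ⊤}   OUT={a:-, e:-; rest ⊤}

Merge at B5: IN[B5] = OUT[B4] = {a: ⊤, b: ⊤, c: ⊤, d: ⊤, e: ⊤, f: ⊤}
Applying B5's transfer function to that IN value gives OUT[B5] (row B5 above).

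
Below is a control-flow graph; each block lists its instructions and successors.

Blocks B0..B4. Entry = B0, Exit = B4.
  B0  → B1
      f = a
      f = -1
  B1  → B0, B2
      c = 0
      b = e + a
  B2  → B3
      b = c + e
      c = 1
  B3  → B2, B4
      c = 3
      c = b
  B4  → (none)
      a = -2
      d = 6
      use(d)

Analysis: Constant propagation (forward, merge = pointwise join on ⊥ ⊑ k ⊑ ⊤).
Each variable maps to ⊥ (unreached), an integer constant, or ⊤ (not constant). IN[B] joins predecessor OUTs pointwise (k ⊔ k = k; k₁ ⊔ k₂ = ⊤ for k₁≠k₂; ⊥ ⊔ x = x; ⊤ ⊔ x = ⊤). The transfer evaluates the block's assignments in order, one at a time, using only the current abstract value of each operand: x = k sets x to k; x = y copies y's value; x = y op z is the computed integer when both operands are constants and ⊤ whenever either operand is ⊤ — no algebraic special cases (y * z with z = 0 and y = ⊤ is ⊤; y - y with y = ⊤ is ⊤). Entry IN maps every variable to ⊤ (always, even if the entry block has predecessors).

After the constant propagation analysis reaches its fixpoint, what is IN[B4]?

Answer: {a: ⊤, b: ⊤, c: ⊤, d: ⊤, e: ⊤, f: -1}

Derivation:
Converged values:
  B0:  IN=(all ⊤)  OUT={f:-1; rest ⊤}
  B1:  IN={f:-1; rest ⊤}  OUT={c:0, f:-1; rest ⊤}
  B2:  IN={f:-1; rest ⊤}  OUT={c:1, f:-1; rest ⊤}
  B3:  IN={c:1, f:-1; rest ⊤}  OUT={f:-1; rest ⊤}
  B4:  IN={f:-1; rest ⊤}  OUT={a:-2, d:6, f:-1; rest ⊤}

Merge at B4: IN[B4] = OUT[B3] = {a: ⊤, b: ⊤, c: ⊤, d: ⊤, e: ⊤, f: -1}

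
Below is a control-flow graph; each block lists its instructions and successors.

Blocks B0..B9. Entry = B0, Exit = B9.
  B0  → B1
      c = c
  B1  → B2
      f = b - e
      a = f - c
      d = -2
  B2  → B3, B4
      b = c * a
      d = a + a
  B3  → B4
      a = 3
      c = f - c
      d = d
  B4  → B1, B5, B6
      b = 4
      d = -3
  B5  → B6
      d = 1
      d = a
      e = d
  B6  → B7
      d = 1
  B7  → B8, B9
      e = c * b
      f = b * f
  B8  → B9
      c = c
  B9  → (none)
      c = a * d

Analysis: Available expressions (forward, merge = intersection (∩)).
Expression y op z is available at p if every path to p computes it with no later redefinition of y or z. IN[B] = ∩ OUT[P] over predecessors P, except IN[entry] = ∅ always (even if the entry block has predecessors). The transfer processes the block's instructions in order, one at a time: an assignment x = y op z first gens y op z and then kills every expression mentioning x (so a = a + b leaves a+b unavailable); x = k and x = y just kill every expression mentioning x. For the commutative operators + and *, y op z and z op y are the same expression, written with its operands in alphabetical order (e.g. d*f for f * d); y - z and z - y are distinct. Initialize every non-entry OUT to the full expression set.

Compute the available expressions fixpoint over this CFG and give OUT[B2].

Fixpoint table:
  B0: | IN={} | OUT={}
  B1: | IN={} | OUT={b-e, f-c}
  B2: | IN={b-e, f-c} | OUT={a*c, a+a, f-c}
  B3: | IN={a*c, a+a, f-c} | OUT={}
  B4: | IN={} | OUT={}
  B5: | IN={} | OUT={}
  B6: | IN={} | OUT={}
  B7: | IN={} | OUT={b*c}
  B8: | IN={b*c} | OUT={}
  B9: | IN={} | OUT={a*d}

Merge at B2: IN[B2] = OUT[B1] = {b-e, f-c}
Applying B2's transfer function to that IN value gives OUT[B2] (row B2 above).

Answer: {a*c, a+a, f-c}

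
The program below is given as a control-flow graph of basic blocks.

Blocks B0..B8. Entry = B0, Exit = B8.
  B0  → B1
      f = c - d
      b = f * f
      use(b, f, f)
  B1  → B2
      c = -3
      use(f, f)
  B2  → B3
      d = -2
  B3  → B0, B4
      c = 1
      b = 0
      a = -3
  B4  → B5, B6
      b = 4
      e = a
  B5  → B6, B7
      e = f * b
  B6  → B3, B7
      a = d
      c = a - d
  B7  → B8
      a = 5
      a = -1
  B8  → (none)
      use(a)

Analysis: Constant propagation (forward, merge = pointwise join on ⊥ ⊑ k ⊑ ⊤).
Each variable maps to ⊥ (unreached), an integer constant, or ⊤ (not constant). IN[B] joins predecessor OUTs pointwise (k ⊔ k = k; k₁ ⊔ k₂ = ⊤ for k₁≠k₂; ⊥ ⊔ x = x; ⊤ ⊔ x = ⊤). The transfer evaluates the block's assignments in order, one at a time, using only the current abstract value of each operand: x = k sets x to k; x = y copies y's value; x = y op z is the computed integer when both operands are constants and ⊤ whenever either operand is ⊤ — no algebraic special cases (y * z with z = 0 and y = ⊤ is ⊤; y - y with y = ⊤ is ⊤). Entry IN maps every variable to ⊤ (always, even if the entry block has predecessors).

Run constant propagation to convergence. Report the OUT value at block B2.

Fixpoint table:
  B0: | IN=(all ⊤) | OUT=(all ⊤)
  B1: | IN=(all ⊤) | OUT={c:-3; rest ⊤}
  B2: | IN={c:-3; rest ⊤} | OUT={c:-3, d:-2; rest ⊤}
  B3: | IN={d:-2; rest ⊤} | OUT={a:-3, b:0, c:1, d:-2; rest ⊤}
  B4: | IN={a:-3, b:0, c:1, d:-2; rest ⊤} | OUT={a:-3, b:4, c:1, d:-2, e:-3; rest ⊤}
  B5: | IN={a:-3, b:4, c:1, d:-2, e:-3; rest ⊤} | OUT={a:-3, b:4, c:1, d:-2; rest ⊤}
  B6: | IN={a:-3, b:4, c:1, d:-2; rest ⊤} | OUT={a:-2, b:4, c:0, d:-2; rest ⊤}
  B7: | IN={b:4, d:-2; rest ⊤} | OUT={a:-1, b:4, d:-2; rest ⊤}
  B8: | IN={a:-1, b:4, d:-2; rest ⊤} | OUT={a:-1, b:4, d:-2; rest ⊤}

Merge at B2: IN[B2] = OUT[B1] = {a: ⊤, b: ⊤, c: -3, d: ⊤, e: ⊤, f: ⊤}
Applying B2's transfer function to that IN value gives OUT[B2] (row B2 above).

Answer: {a: ⊤, b: ⊤, c: -3, d: -2, e: ⊤, f: ⊤}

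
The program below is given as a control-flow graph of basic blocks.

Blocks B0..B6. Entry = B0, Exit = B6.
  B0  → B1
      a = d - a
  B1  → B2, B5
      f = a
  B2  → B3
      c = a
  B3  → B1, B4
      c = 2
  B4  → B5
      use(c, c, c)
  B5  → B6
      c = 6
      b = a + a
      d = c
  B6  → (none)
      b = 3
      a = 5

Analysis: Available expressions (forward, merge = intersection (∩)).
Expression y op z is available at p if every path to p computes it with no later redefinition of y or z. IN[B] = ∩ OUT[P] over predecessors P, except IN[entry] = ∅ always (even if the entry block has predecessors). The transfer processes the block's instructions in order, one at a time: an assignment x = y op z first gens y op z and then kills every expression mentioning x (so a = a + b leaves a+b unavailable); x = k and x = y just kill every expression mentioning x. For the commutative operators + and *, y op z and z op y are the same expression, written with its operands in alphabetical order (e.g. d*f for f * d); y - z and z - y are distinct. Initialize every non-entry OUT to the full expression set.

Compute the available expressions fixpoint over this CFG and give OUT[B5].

Answer: {a+a}

Working:
Fixpoint table:
  B0:  IN={}  OUT={}
  B1:  IN={}  OUT={}
  B2:  IN={}  OUT={}
  B3:  IN={}  OUT={}
  B4:  IN={}  OUT={}
  B5:  IN={}  OUT={a+a}
  B6:  IN={a+a}  OUT={}

Merge at B5: IN[B5] = OUT[B1] ∩ OUT[B4] = {}
Applying B5's transfer function to that IN value gives OUT[B5] (row B5 above).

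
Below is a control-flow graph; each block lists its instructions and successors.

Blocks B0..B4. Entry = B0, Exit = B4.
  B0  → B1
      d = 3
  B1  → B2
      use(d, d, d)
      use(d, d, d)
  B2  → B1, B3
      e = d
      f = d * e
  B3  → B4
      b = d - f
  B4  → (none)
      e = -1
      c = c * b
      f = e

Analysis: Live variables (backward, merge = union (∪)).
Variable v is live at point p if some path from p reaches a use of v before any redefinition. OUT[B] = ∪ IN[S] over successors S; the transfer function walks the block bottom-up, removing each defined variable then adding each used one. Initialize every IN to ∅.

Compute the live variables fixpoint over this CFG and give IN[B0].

Fixpoint table:
  B0:   IN={c}   OUT={c, d}
  B1:   IN={c, d}   OUT={c, d}
  B2:   IN={c, d}   OUT={c, d, f}
  B3:   IN={c, d, f}   OUT={b, c}
  B4:   IN={b, c}   OUT={}

Merge at B0: OUT[B0] = IN[B1] = {c, d}
Applying B0's transfer function to that OUT value gives IN[B0] (row B0 above).

Answer: {c}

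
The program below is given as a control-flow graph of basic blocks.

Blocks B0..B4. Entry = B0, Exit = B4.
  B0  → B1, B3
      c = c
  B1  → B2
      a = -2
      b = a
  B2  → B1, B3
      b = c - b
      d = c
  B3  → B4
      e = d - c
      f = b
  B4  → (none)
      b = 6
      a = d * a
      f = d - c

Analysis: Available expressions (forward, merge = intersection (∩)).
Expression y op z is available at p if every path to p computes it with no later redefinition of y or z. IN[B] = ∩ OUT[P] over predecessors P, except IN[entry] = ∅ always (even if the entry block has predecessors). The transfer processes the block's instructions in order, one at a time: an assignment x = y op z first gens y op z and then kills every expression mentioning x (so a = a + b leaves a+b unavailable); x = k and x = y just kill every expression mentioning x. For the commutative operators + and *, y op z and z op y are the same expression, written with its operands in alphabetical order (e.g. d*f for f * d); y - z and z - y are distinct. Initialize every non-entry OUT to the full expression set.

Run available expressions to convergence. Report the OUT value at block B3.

Fixpoint table:
  B0:  IN={}  OUT={}
  B1:  IN={}  OUT={}
  B2:  IN={}  OUT={}
  B3:  IN={}  OUT={d-c}
  B4:  IN={d-c}  OUT={d-c}

Merge at B3: IN[B3] = OUT[B0] ∩ OUT[B2] = {}
Applying B3's transfer function to that IN value gives OUT[B3] (row B3 above).

Answer: {d-c}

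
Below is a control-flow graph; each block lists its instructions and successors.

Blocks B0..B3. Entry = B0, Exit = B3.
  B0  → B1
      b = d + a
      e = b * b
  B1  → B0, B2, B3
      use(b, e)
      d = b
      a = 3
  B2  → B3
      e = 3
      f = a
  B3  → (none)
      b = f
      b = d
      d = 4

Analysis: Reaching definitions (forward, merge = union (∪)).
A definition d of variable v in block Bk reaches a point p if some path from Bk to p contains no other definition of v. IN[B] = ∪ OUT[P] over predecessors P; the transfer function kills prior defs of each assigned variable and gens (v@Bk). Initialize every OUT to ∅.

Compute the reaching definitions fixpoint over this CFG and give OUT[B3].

Answer: {a@B1, b@B3, d@B3, e@B0, e@B2, f@B2}

Trace:
Per-block solution:
  B0:   IN={a@B1, b@B0, d@B1, e@B0}   OUT={a@B1, b@B0, d@B1, e@B0}
  B1:   IN={a@B1, b@B0, d@B1, e@B0}   OUT={a@B1, b@B0, d@B1, e@B0}
  B2:   IN={a@B1, b@B0, d@B1, e@B0}   OUT={a@B1, b@B0, d@B1, e@B2, f@B2}
  B3:   IN={a@B1, b@B0, d@B1, e@B0, e@B2, f@B2}   OUT={a@B1, b@B3, d@B3, e@B0, e@B2, f@B2}

Merge at B3: IN[B3] = OUT[B1] ⊔ OUT[B2] = {a@B1, b@B0, d@B1, e@B0, e@B2, f@B2}
Applying B3's transfer function to that IN value gives OUT[B3] (row B3 above).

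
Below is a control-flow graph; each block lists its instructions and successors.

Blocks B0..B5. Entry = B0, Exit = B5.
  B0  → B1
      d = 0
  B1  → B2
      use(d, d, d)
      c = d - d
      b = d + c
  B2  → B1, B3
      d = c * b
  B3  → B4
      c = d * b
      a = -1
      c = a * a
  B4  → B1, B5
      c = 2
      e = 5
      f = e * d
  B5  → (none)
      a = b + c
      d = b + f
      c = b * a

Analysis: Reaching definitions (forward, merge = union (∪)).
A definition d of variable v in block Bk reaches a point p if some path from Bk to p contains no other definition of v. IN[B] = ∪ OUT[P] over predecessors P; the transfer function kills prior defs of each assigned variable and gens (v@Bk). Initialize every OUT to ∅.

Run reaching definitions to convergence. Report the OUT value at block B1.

Converged values:
  B0:  IN={}  OUT={d@B0}
  B1:  IN={a@B3, b@B1, c@B1, c@B4, d@B0, d@B2, e@B4, f@B4}  OUT={a@B3, b@B1, c@B1, d@B0, d@B2, e@B4, f@B4}
  B2:  IN={a@B3, b@B1, c@B1, d@B0, d@B2, e@B4, f@B4}  OUT={a@B3, b@B1, c@B1, d@B2, e@B4, f@B4}
  B3:  IN={a@B3, b@B1, c@B1, d@B2, e@B4, f@B4}  OUT={a@B3, b@B1, c@B3, d@B2, e@B4, f@B4}
  B4:  IN={a@B3, b@B1, c@B3, d@B2, e@B4, f@B4}  OUT={a@B3, b@B1, c@B4, d@B2, e@B4, f@B4}
  B5:  IN={a@B3, b@B1, c@B4, d@B2, e@B4, f@B4}  OUT={a@B5, b@B1, c@B5, d@B5, e@B4, f@B4}

Merge at B1: IN[B1] = OUT[B0] ⊔ OUT[B2] ⊔ OUT[B4] = {a@B3, b@B1, c@B1, c@B4, d@B0, d@B2, e@B4, f@B4}
Applying B1's transfer function to that IN value gives OUT[B1] (row B1 above).

Answer: {a@B3, b@B1, c@B1, d@B0, d@B2, e@B4, f@B4}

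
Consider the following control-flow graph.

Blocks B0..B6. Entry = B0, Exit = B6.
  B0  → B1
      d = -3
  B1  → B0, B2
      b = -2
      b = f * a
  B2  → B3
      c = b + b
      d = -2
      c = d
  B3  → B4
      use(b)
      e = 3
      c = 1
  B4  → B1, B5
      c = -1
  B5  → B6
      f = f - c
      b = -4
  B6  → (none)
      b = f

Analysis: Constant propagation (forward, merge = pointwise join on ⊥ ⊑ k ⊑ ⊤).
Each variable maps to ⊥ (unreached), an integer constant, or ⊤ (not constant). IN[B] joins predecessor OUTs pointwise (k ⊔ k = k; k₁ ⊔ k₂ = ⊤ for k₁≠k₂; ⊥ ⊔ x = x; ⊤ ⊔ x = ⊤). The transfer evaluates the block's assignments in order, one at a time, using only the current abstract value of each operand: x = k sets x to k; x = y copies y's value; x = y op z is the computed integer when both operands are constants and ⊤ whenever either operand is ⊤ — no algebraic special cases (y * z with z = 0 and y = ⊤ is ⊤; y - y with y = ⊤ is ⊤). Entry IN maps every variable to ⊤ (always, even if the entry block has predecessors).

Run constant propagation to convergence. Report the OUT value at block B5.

Per-block solution:
  B0:  IN=(all ⊤)  OUT={d:-3; rest ⊤}
  B1:  IN=(all ⊤)  OUT=(all ⊤)
  B2:  IN=(all ⊤)  OUT={c:-2, d:-2; rest ⊤}
  B3:  IN={c:-2, d:-2; rest ⊤}  OUT={c:1, d:-2, e:3; rest ⊤}
  B4:  IN={c:1, d:-2, e:3; rest ⊤}  OUT={c:-1, d:-2, e:3; rest ⊤}
  B5:  IN={c:-1, d:-2, e:3; rest ⊤}  OUT={b:-4, c:-1, d:-2, e:3; rest ⊤}
  B6:  IN={b:-4, c:-1, d:-2, e:3; rest ⊤}  OUT={c:-1, d:-2, e:3; rest ⊤}

Merge at B5: IN[B5] = OUT[B4] = {a: ⊤, b: ⊤, c: -1, d: -2, e: 3, f: ⊤}
Applying B5's transfer function to that IN value gives OUT[B5] (row B5 above).

Answer: {a: ⊤, b: -4, c: -1, d: -2, e: 3, f: ⊤}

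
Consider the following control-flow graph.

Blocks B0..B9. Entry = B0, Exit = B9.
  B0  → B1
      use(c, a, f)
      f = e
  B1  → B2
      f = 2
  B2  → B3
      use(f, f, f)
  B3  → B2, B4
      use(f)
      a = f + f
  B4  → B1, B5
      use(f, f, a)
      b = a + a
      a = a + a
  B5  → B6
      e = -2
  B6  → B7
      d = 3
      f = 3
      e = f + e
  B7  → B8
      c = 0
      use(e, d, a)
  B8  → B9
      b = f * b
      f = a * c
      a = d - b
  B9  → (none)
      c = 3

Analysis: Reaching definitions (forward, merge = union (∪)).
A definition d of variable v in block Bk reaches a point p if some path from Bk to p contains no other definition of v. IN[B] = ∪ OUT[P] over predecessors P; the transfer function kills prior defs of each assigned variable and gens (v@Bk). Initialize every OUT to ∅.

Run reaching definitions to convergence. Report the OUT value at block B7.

Per-block solution:
  B0:  IN={}  OUT={f@B0}
  B1:  IN={a@B4, b@B4, f@B0, f@B1}  OUT={a@B4, b@B4, f@B1}
  B2:  IN={a@B3, a@B4, b@B4, f@B1}  OUT={a@B3, a@B4, b@B4, f@B1}
  B3:  IN={a@B3, a@B4, b@B4, f@B1}  OUT={a@B3, b@B4, f@B1}
  B4:  IN={a@B3, b@B4, f@B1}  OUT={a@B4, b@B4, f@B1}
  B5:  IN={a@B4, b@B4, f@B1}  OUT={a@B4, b@B4, e@B5, f@B1}
  B6:  IN={a@B4, b@B4, e@B5, f@B1}  OUT={a@B4, b@B4, d@B6, e@B6, f@B6}
  B7:  IN={a@B4, b@B4, d@B6, e@B6, f@B6}  OUT={a@B4, b@B4, c@B7, d@B6, e@B6, f@B6}
  B8:  IN={a@B4, b@B4, c@B7, d@B6, e@B6, f@B6}  OUT={a@B8, b@B8, c@B7, d@B6, e@B6, f@B8}
  B9:  IN={a@B8, b@B8, c@B7, d@B6, e@B6, f@B8}  OUT={a@B8, b@B8, c@B9, d@B6, e@B6, f@B8}

Merge at B7: IN[B7] = OUT[B6] = {a@B4, b@B4, d@B6, e@B6, f@B6}
Applying B7's transfer function to that IN value gives OUT[B7] (row B7 above).

Answer: {a@B4, b@B4, c@B7, d@B6, e@B6, f@B6}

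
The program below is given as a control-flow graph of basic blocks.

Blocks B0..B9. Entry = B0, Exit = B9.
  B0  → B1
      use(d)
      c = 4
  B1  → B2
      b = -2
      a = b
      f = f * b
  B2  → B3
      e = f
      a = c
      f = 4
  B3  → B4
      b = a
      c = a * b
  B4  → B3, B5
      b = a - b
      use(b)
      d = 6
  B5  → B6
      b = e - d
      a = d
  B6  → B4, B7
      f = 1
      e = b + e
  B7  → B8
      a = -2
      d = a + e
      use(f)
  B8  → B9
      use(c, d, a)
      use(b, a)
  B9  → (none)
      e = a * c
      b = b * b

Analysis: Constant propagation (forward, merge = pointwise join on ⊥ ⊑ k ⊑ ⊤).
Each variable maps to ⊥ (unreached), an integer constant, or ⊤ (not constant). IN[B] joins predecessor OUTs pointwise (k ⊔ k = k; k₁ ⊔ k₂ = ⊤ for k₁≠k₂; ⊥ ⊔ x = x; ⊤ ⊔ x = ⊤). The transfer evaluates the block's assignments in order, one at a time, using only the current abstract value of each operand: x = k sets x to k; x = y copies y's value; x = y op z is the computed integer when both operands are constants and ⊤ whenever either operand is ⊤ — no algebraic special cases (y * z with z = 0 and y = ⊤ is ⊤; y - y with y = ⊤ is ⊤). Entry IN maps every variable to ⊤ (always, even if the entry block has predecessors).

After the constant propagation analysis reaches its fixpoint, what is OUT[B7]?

Fixpoint table:
  B0: | IN=(all ⊤) | OUT={c:4; rest ⊤}
  B1: | IN={c:4; rest ⊤} | OUT={a:-2, b:-2, c:4; rest ⊤}
  B2: | IN={a:-2, b:-2, c:4; rest ⊤} | OUT={a:4, b:-2, c:4, f:4; rest ⊤}
  B3: | IN=(all ⊤) | OUT=(all ⊤)
  B4: | IN=(all ⊤) | OUT={d:6; rest ⊤}
  B5: | IN={d:6; rest ⊤} | OUT={a:6, d:6; rest ⊤}
  B6: | IN={a:6, d:6; rest ⊤} | OUT={a:6, d:6, f:1; rest ⊤}
  B7: | IN={a:6, d:6, f:1; rest ⊤} | OUT={a:-2, f:1; rest ⊤}
  B8: | IN={a:-2, f:1; rest ⊤} | OUT={a:-2, f:1; rest ⊤}
  B9: | IN={a:-2, f:1; rest ⊤} | OUT={a:-2, f:1; rest ⊤}

Merge at B7: IN[B7] = OUT[B6] = {a: 6, b: ⊤, c: ⊤, d: 6, e: ⊤, f: 1}
Applying B7's transfer function to that IN value gives OUT[B7] (row B7 above).

Answer: {a: -2, b: ⊤, c: ⊤, d: ⊤, e: ⊤, f: 1}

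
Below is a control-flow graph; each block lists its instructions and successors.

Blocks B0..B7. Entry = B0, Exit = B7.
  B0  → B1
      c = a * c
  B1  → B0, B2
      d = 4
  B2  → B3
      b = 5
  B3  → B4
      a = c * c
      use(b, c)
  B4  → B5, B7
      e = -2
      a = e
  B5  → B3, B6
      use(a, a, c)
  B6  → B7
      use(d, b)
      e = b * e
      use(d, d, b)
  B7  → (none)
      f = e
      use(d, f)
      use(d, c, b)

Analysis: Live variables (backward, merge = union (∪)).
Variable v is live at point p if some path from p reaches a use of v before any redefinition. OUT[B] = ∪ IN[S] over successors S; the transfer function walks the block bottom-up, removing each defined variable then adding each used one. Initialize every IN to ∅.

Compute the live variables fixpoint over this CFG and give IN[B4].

Answer: {b, c, d}

Derivation:
Fixpoint table:
  B0:   IN={a, c}   OUT={a, c}
  B1:   IN={a, c}   OUT={a, c, d}
  B2:   IN={c, d}   OUT={b, c, d}
  B3:   IN={b, c, d}   OUT={b, c, d}
  B4:   IN={b, c, d}   OUT={a, b, c, d, e}
  B5:   IN={a, b, c, d, e}   OUT={b, c, d, e}
  B6:   IN={b, c, d, e}   OUT={b, c, d, e}
  B7:   IN={b, c, d, e}   OUT={}

Merge at B4: OUT[B4] = IN[B5] ⊔ IN[B7] = {a, b, c, d, e}
Applying B4's transfer function to that OUT value gives IN[B4] (row B4 above).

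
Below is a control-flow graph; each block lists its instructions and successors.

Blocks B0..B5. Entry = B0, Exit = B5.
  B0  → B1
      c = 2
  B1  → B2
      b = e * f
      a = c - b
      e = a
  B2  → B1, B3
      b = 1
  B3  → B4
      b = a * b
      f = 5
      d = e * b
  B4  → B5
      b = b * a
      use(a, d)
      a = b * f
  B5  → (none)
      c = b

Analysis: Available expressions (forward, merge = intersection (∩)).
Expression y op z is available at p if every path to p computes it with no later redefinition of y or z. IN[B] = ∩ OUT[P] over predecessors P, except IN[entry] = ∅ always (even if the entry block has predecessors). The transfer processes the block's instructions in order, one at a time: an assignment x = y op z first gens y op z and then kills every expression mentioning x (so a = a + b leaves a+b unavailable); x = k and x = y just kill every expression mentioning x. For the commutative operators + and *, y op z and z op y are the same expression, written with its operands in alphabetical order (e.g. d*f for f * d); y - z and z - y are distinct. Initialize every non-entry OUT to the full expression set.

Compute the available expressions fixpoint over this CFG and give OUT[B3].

Answer: {b*e}

Trace:
Per-block solution:
  B0: | IN={} | OUT={}
  B1: | IN={} | OUT={c-b}
  B2: | IN={c-b} | OUT={}
  B3: | IN={} | OUT={b*e}
  B4: | IN={b*e} | OUT={b*f}
  B5: | IN={b*f} | OUT={b*f}

Merge at B3: IN[B3] = OUT[B2] = {}
Applying B3's transfer function to that IN value gives OUT[B3] (row B3 above).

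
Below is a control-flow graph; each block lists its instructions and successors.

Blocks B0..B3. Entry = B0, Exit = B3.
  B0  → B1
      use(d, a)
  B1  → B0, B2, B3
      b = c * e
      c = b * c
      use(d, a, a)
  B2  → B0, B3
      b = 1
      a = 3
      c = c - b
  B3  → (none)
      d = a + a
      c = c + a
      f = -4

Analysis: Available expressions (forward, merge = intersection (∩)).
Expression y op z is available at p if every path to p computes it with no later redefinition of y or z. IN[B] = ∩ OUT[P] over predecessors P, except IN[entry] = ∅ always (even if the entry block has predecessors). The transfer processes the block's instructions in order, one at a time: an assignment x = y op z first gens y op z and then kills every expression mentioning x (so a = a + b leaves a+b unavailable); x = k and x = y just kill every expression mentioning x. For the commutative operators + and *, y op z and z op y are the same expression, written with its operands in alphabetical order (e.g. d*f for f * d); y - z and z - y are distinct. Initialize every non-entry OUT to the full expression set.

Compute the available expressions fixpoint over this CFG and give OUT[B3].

Fixpoint table:
  B0: | IN={} | OUT={}
  B1: | IN={} | OUT={}
  B2: | IN={} | OUT={}
  B3: | IN={} | OUT={a+a}

Merge at B3: IN[B3] = OUT[B1] ∩ OUT[B2] = {}
Applying B3's transfer function to that IN value gives OUT[B3] (row B3 above).

Answer: {a+a}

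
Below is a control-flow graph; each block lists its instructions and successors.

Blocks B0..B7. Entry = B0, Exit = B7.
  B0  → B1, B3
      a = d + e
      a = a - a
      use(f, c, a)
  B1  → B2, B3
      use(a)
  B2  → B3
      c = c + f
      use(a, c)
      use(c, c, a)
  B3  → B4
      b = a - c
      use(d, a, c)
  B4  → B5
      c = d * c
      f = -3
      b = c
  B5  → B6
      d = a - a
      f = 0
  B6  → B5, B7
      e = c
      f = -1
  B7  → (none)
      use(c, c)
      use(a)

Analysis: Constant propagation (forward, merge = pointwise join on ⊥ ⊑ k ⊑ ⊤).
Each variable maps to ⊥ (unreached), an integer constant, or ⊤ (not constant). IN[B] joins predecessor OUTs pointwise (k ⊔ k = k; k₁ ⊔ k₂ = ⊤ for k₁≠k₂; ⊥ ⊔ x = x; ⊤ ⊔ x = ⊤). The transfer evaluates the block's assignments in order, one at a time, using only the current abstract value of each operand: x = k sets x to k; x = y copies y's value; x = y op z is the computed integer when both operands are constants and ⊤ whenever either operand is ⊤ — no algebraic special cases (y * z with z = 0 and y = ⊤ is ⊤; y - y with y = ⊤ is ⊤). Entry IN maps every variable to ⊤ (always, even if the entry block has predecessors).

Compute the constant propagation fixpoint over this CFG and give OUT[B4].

Fixpoint table:
  B0:   IN=(all ⊤)   OUT=(all ⊤)
  B1:   IN=(all ⊤)   OUT=(all ⊤)
  B2:   IN=(all ⊤)   OUT=(all ⊤)
  B3:   IN=(all ⊤)   OUT=(all ⊤)
  B4:   IN=(all ⊤)   OUT={f:-3; rest ⊤}
  B5:   IN=(all ⊤)   OUT={f:0; rest ⊤}
  B6:   IN={f:0; rest ⊤}   OUT={f:-1; rest ⊤}
  B7:   IN={f:-1; rest ⊤}   OUT={f:-1; rest ⊤}

Merge at B4: IN[B4] = OUT[B3] = {a: ⊤, b: ⊤, c: ⊤, d: ⊤, e: ⊤, f: ⊤}
Applying B4's transfer function to that IN value gives OUT[B4] (row B4 above).

Answer: {a: ⊤, b: ⊤, c: ⊤, d: ⊤, e: ⊤, f: -3}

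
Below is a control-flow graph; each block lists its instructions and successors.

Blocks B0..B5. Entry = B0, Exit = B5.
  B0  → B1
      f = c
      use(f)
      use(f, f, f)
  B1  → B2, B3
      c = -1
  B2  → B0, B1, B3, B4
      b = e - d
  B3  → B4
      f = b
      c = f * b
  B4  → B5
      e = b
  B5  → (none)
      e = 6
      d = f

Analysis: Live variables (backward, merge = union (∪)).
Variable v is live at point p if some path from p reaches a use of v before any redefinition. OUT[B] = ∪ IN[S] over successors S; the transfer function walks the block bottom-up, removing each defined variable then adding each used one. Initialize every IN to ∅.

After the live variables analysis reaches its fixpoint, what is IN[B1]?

Fixpoint table:
  B0:  IN={b, c, d, e}  OUT={b, d, e, f}
  B1:  IN={b, d, e, f}  OUT={b, c, d, e, f}
  B2:  IN={c, d, e, f}  OUT={b, c, d, e, f}
  B3:  IN={b}  OUT={b, f}
  B4:  IN={b, f}  OUT={f}
  B5:  IN={f}  OUT={}

Merge at B1: OUT[B1] = IN[B2] ⊔ IN[B3] = {b, c, d, e, f}
Applying B1's transfer function to that OUT value gives IN[B1] (row B1 above).

Answer: {b, d, e, f}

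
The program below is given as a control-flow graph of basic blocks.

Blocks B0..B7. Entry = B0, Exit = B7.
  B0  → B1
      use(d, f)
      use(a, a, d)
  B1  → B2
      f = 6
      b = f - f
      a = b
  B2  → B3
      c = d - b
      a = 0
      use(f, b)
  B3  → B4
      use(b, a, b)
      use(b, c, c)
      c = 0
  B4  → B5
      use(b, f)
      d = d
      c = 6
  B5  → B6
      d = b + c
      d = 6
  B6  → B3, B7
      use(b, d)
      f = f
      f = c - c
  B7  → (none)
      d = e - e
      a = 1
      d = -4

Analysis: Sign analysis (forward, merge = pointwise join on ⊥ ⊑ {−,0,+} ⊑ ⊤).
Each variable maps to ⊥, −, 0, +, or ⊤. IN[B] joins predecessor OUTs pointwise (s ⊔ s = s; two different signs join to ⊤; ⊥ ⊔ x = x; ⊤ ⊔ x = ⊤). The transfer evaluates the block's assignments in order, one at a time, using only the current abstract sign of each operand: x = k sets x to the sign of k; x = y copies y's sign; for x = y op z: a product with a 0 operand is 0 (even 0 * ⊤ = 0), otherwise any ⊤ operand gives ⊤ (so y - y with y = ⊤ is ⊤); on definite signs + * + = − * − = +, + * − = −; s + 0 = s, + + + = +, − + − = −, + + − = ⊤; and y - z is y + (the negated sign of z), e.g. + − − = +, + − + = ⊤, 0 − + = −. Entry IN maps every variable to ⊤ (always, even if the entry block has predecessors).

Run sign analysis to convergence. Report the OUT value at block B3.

Fixpoint table:
  B0:  IN=(all ⊤)  OUT=(all ⊤)
  B1:  IN=(all ⊤)  OUT={f:+; rest ⊤}
  B2:  IN={f:+; rest ⊤}  OUT={a:0, f:+; rest ⊤}
  B3:  IN={a:0; rest ⊤}  OUT={a:0, c:0; rest ⊤}
  B4:  IN={a:0, c:0; rest ⊤}  OUT={a:0, c:+; rest ⊤}
  B5:  IN={a:0, c:+; rest ⊤}  OUT={a:0, c:+, d:+; rest ⊤}
  B6:  IN={a:0, c:+, d:+; rest ⊤}  OUT={a:0, c:+, d:+; rest ⊤}
  B7:  IN={a:0, c:+, d:+; rest ⊤}  OUT={a:+, c:+, d:-; rest ⊤}

Merge at B3: IN[B3] = OUT[B2] ⊔ OUT[B6] = {a: 0, b: ⊤, c: ⊤, d: ⊤, e: ⊤, f: ⊤}
Applying B3's transfer function to that IN value gives OUT[B3] (row B3 above).

Answer: {a: 0, b: ⊤, c: 0, d: ⊤, e: ⊤, f: ⊤}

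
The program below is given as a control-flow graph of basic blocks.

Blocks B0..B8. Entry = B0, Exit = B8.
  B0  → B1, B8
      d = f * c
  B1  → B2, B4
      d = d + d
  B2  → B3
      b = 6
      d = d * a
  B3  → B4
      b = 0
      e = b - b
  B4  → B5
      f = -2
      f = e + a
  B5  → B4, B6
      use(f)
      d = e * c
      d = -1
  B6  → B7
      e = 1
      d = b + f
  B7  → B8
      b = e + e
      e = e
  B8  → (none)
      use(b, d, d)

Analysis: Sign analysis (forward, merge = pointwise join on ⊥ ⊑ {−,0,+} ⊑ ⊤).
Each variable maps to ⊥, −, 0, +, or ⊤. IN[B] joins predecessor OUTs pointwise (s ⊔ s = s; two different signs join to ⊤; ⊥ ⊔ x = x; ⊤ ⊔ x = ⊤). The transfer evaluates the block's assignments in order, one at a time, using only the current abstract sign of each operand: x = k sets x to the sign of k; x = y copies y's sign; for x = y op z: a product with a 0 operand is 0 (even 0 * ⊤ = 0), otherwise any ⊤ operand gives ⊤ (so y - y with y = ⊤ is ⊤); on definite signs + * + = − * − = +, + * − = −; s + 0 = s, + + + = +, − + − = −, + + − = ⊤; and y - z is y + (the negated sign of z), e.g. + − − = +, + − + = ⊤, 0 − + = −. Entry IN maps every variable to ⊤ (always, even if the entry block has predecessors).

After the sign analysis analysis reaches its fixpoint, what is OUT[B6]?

Answer: {a: ⊤, b: ⊤, c: ⊤, d: ⊤, e: +, f: ⊤}

Working:
Converged values:
  B0: | IN=(all ⊤) | OUT=(all ⊤)
  B1: | IN=(all ⊤) | OUT=(all ⊤)
  B2: | IN=(all ⊤) | OUT={b:+; rest ⊤}
  B3: | IN={b:+; rest ⊤} | OUT={b:0, e:0; rest ⊤}
  B4: | IN=(all ⊤) | OUT=(all ⊤)
  B5: | IN=(all ⊤) | OUT={d:-; rest ⊤}
  B6: | IN={d:-; rest ⊤} | OUT={e:+; rest ⊤}
  B7: | IN={e:+; rest ⊤} | OUT={b:+, e:+; rest ⊤}
  B8: | IN=(all ⊤) | OUT=(all ⊤)

Merge at B6: IN[B6] = OUT[B5] = {a: ⊤, b: ⊤, c: ⊤, d: -, e: ⊤, f: ⊤}
Applying B6's transfer function to that IN value gives OUT[B6] (row B6 above).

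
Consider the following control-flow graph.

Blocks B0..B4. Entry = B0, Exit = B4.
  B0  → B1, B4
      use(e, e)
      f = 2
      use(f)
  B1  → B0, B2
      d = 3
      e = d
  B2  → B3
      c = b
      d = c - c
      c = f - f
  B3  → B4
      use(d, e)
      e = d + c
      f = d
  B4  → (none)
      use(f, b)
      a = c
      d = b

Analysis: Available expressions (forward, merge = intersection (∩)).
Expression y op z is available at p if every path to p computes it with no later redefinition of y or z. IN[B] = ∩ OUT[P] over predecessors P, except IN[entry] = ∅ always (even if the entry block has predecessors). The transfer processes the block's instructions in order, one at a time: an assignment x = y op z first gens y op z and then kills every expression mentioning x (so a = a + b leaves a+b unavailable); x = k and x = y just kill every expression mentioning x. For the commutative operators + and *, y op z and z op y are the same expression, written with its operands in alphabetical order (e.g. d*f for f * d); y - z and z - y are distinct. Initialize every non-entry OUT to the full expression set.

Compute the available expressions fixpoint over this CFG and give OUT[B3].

Fixpoint table:
  B0: | IN={} | OUT={}
  B1: | IN={} | OUT={}
  B2: | IN={} | OUT={f-f}
  B3: | IN={f-f} | OUT={c+d}
  B4: | IN={} | OUT={}

Merge at B3: IN[B3] = OUT[B2] = {f-f}
Applying B3's transfer function to that IN value gives OUT[B3] (row B3 above).

Answer: {c+d}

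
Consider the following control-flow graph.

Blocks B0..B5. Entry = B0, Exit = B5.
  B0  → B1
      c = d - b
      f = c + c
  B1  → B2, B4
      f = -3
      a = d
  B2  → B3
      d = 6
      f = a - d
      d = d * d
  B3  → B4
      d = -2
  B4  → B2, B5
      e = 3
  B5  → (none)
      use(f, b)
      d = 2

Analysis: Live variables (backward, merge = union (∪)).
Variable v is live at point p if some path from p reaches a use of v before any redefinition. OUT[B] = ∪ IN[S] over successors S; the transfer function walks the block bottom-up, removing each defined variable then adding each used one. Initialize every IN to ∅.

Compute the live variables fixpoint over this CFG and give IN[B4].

Fixpoint table:
  B0:   IN={b, d}   OUT={b, d}
  B1:   IN={b, d}   OUT={a, b, f}
  B2:   IN={a, b}   OUT={a, b, f}
  B3:   IN={a, b, f}   OUT={a, b, f}
  B4:   IN={a, b, f}   OUT={a, b, f}
  B5:   IN={b, f}   OUT={}

Merge at B4: OUT[B4] = IN[B2] ⊔ IN[B5] = {a, b, f}
Applying B4's transfer function to that OUT value gives IN[B4] (row B4 above).

Answer: {a, b, f}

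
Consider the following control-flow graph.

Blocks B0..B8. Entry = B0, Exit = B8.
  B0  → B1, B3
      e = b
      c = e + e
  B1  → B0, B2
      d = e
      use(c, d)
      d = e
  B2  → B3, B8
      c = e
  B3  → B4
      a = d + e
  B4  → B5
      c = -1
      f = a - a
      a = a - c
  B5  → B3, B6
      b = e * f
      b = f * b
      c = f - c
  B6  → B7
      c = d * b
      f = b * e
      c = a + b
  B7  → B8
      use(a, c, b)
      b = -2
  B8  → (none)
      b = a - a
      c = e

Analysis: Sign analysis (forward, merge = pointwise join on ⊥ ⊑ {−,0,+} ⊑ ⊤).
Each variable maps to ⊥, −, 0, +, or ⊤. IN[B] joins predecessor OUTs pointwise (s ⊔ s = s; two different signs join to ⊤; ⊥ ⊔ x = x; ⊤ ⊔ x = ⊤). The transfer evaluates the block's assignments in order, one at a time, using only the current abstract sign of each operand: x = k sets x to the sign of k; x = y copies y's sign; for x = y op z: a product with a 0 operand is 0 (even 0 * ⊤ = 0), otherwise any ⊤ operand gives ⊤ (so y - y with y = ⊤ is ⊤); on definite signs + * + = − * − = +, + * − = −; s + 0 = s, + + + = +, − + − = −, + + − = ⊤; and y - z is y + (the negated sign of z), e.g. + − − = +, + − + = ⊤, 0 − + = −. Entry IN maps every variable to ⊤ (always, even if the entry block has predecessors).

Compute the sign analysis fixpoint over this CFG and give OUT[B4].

Per-block solution:
  B0:  IN=(all ⊤)  OUT=(all ⊤)
  B1:  IN=(all ⊤)  OUT=(all ⊤)
  B2:  IN=(all ⊤)  OUT=(all ⊤)
  B3:  IN=(all ⊤)  OUT=(all ⊤)
  B4:  IN=(all ⊤)  OUT={c:-; rest ⊤}
  B5:  IN={c:-; rest ⊤}  OUT=(all ⊤)
  B6:  IN=(all ⊤)  OUT=(all ⊤)
  B7:  IN=(all ⊤)  OUT={b:-; rest ⊤}
  B8:  IN=(all ⊤)  OUT=(all ⊤)

Merge at B4: IN[B4] = OUT[B3] = {a: ⊤, b: ⊤, c: ⊤, d: ⊤, e: ⊤, f: ⊤}
Applying B4's transfer function to that IN value gives OUT[B4] (row B4 above).

Answer: {a: ⊤, b: ⊤, c: -, d: ⊤, e: ⊤, f: ⊤}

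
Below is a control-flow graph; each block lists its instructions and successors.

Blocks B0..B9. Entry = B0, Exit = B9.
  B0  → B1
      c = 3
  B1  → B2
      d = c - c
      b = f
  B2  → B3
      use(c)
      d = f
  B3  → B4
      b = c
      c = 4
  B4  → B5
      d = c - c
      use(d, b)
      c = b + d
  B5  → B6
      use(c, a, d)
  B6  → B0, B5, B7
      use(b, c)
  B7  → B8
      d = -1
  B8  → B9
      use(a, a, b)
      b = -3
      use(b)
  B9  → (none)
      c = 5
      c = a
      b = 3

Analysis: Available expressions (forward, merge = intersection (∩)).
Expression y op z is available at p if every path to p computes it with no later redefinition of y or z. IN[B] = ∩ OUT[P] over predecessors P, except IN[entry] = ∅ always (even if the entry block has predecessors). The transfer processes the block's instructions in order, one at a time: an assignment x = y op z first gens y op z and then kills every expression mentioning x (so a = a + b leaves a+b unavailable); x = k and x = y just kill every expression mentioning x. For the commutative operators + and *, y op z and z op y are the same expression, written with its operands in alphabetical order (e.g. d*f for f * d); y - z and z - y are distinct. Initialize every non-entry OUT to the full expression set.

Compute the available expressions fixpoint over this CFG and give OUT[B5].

Converged values:
  B0:   IN={}   OUT={}
  B1:   IN={}   OUT={c-c}
  B2:   IN={c-c}   OUT={c-c}
  B3:   IN={c-c}   OUT={}
  B4:   IN={}   OUT={b+d}
  B5:   IN={b+d}   OUT={b+d}
  B6:   IN={b+d}   OUT={b+d}
  B7:   IN={b+d}   OUT={}
  B8:   IN={}   OUT={}
  B9:   IN={}   OUT={}

Merge at B5: IN[B5] = OUT[B4] ∩ OUT[B6] = {b+d}
Applying B5's transfer function to that IN value gives OUT[B5] (row B5 above).

Answer: {b+d}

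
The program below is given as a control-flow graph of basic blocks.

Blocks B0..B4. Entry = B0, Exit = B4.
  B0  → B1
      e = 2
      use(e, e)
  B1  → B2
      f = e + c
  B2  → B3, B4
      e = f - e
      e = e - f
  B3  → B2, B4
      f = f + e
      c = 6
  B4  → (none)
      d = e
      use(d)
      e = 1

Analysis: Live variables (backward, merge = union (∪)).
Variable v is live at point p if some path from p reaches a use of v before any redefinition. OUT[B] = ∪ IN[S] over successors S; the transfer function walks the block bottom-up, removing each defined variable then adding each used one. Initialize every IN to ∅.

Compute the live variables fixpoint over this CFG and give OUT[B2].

Answer: {e, f}

Trace:
Converged values:
  B0:  IN={c}  OUT={c, e}
  B1:  IN={c, e}  OUT={e, f}
  B2:  IN={e, f}  OUT={e, f}
  B3:  IN={e, f}  OUT={e, f}
  B4:  IN={e}  OUT={}

Merge at B2: OUT[B2] = IN[B3] ⊔ IN[B4] = {e, f}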